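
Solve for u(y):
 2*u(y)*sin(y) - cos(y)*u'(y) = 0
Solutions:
 u(y) = C1/cos(y)^2


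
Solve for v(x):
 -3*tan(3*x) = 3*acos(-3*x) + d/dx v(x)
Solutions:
 v(x) = C1 - 3*x*acos(-3*x) - sqrt(1 - 9*x^2) + log(cos(3*x))


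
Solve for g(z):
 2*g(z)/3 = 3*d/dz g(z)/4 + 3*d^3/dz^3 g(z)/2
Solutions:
 g(z) = C1*exp(6^(1/3)*z*(-(8 + sqrt(70))^(1/3) + 6^(1/3)/(8 + sqrt(70))^(1/3))/12)*sin(2^(1/3)*3^(1/6)*z*(3*2^(1/3)/(8 + sqrt(70))^(1/3) + 3^(2/3)*(8 + sqrt(70))^(1/3))/12) + C2*exp(6^(1/3)*z*(-(8 + sqrt(70))^(1/3) + 6^(1/3)/(8 + sqrt(70))^(1/3))/12)*cos(2^(1/3)*3^(1/6)*z*(3*2^(1/3)/(8 + sqrt(70))^(1/3) + 3^(2/3)*(8 + sqrt(70))^(1/3))/12) + C3*exp(-6^(1/3)*z*(-(8 + sqrt(70))^(1/3) + 6^(1/3)/(8 + sqrt(70))^(1/3))/6)


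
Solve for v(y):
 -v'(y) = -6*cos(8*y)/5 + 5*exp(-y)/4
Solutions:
 v(y) = C1 + 3*sin(8*y)/20 + 5*exp(-y)/4


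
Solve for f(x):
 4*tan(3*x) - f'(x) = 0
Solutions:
 f(x) = C1 - 4*log(cos(3*x))/3


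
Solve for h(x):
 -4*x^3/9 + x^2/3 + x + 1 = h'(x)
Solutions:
 h(x) = C1 - x^4/9 + x^3/9 + x^2/2 + x


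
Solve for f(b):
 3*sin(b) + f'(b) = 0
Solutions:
 f(b) = C1 + 3*cos(b)


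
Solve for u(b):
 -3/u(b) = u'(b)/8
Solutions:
 u(b) = -sqrt(C1 - 48*b)
 u(b) = sqrt(C1 - 48*b)


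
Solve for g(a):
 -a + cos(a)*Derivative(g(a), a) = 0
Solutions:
 g(a) = C1 + Integral(a/cos(a), a)


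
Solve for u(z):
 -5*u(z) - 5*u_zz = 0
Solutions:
 u(z) = C1*sin(z) + C2*cos(z)


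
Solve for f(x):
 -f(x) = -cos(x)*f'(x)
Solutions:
 f(x) = C1*sqrt(sin(x) + 1)/sqrt(sin(x) - 1)


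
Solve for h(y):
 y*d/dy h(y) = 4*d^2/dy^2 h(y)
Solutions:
 h(y) = C1 + C2*erfi(sqrt(2)*y/4)


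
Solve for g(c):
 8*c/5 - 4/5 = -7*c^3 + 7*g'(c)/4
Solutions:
 g(c) = C1 + c^4 + 16*c^2/35 - 16*c/35


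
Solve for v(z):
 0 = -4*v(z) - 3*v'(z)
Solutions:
 v(z) = C1*exp(-4*z/3)


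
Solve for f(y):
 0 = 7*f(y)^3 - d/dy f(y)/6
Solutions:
 f(y) = -sqrt(2)*sqrt(-1/(C1 + 42*y))/2
 f(y) = sqrt(2)*sqrt(-1/(C1 + 42*y))/2


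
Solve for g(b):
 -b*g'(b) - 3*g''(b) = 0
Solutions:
 g(b) = C1 + C2*erf(sqrt(6)*b/6)


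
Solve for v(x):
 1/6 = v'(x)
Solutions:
 v(x) = C1 + x/6


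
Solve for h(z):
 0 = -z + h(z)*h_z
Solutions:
 h(z) = -sqrt(C1 + z^2)
 h(z) = sqrt(C1 + z^2)


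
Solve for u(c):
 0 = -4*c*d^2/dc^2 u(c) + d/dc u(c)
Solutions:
 u(c) = C1 + C2*c^(5/4)


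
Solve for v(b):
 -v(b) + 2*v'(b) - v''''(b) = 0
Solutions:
 v(b) = C1*exp(b*(-(17 + 3*sqrt(33))^(1/3) - 2 + 2/(17 + 3*sqrt(33))^(1/3))/6)*sin(sqrt(3)*b*(2/(17 + 3*sqrt(33))^(1/3) + (17 + 3*sqrt(33))^(1/3))/6) + C2*exp(b*(-(17 + 3*sqrt(33))^(1/3) - 2 + 2/(17 + 3*sqrt(33))^(1/3))/6)*cos(sqrt(3)*b*(2/(17 + 3*sqrt(33))^(1/3) + (17 + 3*sqrt(33))^(1/3))/6) + C3*exp(b) + C4*exp(b*(-1 - 2/(17 + 3*sqrt(33))^(1/3) + (17 + 3*sqrt(33))^(1/3))/3)


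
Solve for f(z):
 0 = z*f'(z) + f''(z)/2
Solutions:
 f(z) = C1 + C2*erf(z)


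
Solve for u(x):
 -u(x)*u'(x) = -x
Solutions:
 u(x) = -sqrt(C1 + x^2)
 u(x) = sqrt(C1 + x^2)


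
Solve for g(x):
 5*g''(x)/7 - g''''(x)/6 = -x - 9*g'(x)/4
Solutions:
 g(x) = C1 + C2*exp(-14^(1/3)*x*(20*14^(1/3)/(sqrt(1638329) + 1323)^(1/3) + (sqrt(1638329) + 1323)^(1/3))/28)*sin(14^(1/3)*sqrt(3)*x*(-(sqrt(1638329) + 1323)^(1/3) + 20*14^(1/3)/(sqrt(1638329) + 1323)^(1/3))/28) + C3*exp(-14^(1/3)*x*(20*14^(1/3)/(sqrt(1638329) + 1323)^(1/3) + (sqrt(1638329) + 1323)^(1/3))/28)*cos(14^(1/3)*sqrt(3)*x*(-(sqrt(1638329) + 1323)^(1/3) + 20*14^(1/3)/(sqrt(1638329) + 1323)^(1/3))/28) + C4*exp(14^(1/3)*x*(20*14^(1/3)/(sqrt(1638329) + 1323)^(1/3) + (sqrt(1638329) + 1323)^(1/3))/14) - 2*x^2/9 + 80*x/567


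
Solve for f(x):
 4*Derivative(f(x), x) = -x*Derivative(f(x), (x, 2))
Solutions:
 f(x) = C1 + C2/x^3


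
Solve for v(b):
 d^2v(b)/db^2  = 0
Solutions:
 v(b) = C1 + C2*b


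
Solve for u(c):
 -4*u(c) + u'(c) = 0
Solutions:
 u(c) = C1*exp(4*c)


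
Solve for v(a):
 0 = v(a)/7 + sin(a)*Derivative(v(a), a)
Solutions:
 v(a) = C1*(cos(a) + 1)^(1/14)/(cos(a) - 1)^(1/14)


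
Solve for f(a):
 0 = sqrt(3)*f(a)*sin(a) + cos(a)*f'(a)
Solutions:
 f(a) = C1*cos(a)^(sqrt(3))


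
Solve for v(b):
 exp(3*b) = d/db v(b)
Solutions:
 v(b) = C1 + exp(3*b)/3


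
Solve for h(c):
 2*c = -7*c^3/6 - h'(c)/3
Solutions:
 h(c) = C1 - 7*c^4/8 - 3*c^2


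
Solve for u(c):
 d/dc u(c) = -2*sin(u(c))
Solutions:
 u(c) = -acos((-C1 - exp(4*c))/(C1 - exp(4*c))) + 2*pi
 u(c) = acos((-C1 - exp(4*c))/(C1 - exp(4*c)))


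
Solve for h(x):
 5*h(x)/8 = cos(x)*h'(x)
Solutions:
 h(x) = C1*(sin(x) + 1)^(5/16)/(sin(x) - 1)^(5/16)


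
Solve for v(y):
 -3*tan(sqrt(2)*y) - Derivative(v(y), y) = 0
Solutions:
 v(y) = C1 + 3*sqrt(2)*log(cos(sqrt(2)*y))/2


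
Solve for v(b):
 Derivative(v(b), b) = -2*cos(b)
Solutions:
 v(b) = C1 - 2*sin(b)


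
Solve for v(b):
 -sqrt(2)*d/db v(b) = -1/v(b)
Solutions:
 v(b) = -sqrt(C1 + sqrt(2)*b)
 v(b) = sqrt(C1 + sqrt(2)*b)


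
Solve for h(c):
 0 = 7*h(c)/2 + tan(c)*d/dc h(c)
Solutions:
 h(c) = C1/sin(c)^(7/2)


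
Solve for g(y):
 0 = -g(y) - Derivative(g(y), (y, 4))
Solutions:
 g(y) = (C1*sin(sqrt(2)*y/2) + C2*cos(sqrt(2)*y/2))*exp(-sqrt(2)*y/2) + (C3*sin(sqrt(2)*y/2) + C4*cos(sqrt(2)*y/2))*exp(sqrt(2)*y/2)


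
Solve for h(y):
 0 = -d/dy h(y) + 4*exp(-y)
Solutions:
 h(y) = C1 - 4*exp(-y)


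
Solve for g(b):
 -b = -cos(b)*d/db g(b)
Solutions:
 g(b) = C1 + Integral(b/cos(b), b)


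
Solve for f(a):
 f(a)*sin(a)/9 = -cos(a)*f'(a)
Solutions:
 f(a) = C1*cos(a)^(1/9)


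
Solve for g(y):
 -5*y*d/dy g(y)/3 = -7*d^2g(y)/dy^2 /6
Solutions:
 g(y) = C1 + C2*erfi(sqrt(35)*y/7)


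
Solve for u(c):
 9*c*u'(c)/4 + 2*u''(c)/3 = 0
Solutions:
 u(c) = C1 + C2*erf(3*sqrt(3)*c/4)


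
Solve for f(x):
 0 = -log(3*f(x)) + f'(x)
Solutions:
 -Integral(1/(log(_y) + log(3)), (_y, f(x))) = C1 - x


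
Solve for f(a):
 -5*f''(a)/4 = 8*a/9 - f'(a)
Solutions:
 f(a) = C1 + C2*exp(4*a/5) + 4*a^2/9 + 10*a/9


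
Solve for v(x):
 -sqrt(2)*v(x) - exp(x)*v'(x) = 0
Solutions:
 v(x) = C1*exp(sqrt(2)*exp(-x))


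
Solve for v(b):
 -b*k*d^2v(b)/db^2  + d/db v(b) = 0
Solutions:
 v(b) = C1 + b^(((re(k) + 1)*re(k) + im(k)^2)/(re(k)^2 + im(k)^2))*(C2*sin(log(b)*Abs(im(k))/(re(k)^2 + im(k)^2)) + C3*cos(log(b)*im(k)/(re(k)^2 + im(k)^2)))


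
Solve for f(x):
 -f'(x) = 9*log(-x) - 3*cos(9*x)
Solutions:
 f(x) = C1 - 9*x*log(-x) + 9*x + sin(9*x)/3


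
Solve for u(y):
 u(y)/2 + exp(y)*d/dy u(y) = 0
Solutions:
 u(y) = C1*exp(exp(-y)/2)


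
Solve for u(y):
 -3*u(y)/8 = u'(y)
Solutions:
 u(y) = C1*exp(-3*y/8)


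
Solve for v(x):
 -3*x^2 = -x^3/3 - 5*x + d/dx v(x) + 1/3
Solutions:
 v(x) = C1 + x^4/12 - x^3 + 5*x^2/2 - x/3


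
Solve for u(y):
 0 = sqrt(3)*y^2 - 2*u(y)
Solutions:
 u(y) = sqrt(3)*y^2/2


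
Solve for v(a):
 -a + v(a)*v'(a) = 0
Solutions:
 v(a) = -sqrt(C1 + a^2)
 v(a) = sqrt(C1 + a^2)


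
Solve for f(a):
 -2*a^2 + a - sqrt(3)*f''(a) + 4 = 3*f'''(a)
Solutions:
 f(a) = C1 + C2*a + C3*exp(-sqrt(3)*a/3) - sqrt(3)*a^4/18 + a^3*(sqrt(3) + 12)/18 + a^2*(-8*sqrt(3) - 3)/6


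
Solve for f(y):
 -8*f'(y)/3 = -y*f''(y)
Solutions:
 f(y) = C1 + C2*y^(11/3)


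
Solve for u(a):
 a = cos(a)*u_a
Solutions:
 u(a) = C1 + Integral(a/cos(a), a)


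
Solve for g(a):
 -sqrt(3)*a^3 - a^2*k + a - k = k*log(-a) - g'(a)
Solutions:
 g(a) = C1 + sqrt(3)*a^4/4 + a^3*k/3 - a^2/2 + a*k*log(-a)


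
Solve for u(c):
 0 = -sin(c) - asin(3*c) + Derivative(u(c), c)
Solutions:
 u(c) = C1 + c*asin(3*c) + sqrt(1 - 9*c^2)/3 - cos(c)


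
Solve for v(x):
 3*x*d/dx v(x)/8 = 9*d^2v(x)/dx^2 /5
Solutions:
 v(x) = C1 + C2*erfi(sqrt(15)*x/12)


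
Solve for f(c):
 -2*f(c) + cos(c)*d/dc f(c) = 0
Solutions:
 f(c) = C1*(sin(c) + 1)/(sin(c) - 1)


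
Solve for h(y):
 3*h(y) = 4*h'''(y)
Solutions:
 h(y) = C3*exp(6^(1/3)*y/2) + (C1*sin(2^(1/3)*3^(5/6)*y/4) + C2*cos(2^(1/3)*3^(5/6)*y/4))*exp(-6^(1/3)*y/4)


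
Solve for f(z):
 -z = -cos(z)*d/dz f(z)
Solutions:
 f(z) = C1 + Integral(z/cos(z), z)


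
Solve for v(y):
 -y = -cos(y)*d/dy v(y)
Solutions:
 v(y) = C1 + Integral(y/cos(y), y)


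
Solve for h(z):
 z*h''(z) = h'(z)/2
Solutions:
 h(z) = C1 + C2*z^(3/2)


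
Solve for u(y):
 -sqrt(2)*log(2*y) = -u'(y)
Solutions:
 u(y) = C1 + sqrt(2)*y*log(y) - sqrt(2)*y + sqrt(2)*y*log(2)


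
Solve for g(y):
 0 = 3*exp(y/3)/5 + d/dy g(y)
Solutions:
 g(y) = C1 - 9*exp(y/3)/5


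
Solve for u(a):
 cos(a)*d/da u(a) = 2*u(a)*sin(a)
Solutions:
 u(a) = C1/cos(a)^2


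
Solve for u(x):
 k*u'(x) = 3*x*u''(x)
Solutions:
 u(x) = C1 + x^(re(k)/3 + 1)*(C2*sin(log(x)*Abs(im(k))/3) + C3*cos(log(x)*im(k)/3))


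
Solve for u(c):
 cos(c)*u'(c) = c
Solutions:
 u(c) = C1 + Integral(c/cos(c), c)


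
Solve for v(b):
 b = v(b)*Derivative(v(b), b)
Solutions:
 v(b) = -sqrt(C1 + b^2)
 v(b) = sqrt(C1 + b^2)


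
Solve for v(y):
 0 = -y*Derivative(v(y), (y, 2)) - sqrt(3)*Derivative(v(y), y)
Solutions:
 v(y) = C1 + C2*y^(1 - sqrt(3))


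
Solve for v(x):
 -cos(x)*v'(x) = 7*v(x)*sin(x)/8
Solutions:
 v(x) = C1*cos(x)^(7/8)


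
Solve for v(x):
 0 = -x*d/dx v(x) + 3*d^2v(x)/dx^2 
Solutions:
 v(x) = C1 + C2*erfi(sqrt(6)*x/6)


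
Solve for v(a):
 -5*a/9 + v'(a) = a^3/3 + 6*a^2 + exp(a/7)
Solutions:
 v(a) = C1 + a^4/12 + 2*a^3 + 5*a^2/18 + 7*exp(a/7)


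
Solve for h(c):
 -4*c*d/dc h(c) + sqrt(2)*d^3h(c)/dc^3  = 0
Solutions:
 h(c) = C1 + Integral(C2*airyai(sqrt(2)*c) + C3*airybi(sqrt(2)*c), c)


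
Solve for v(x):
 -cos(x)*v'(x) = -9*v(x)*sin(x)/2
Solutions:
 v(x) = C1/cos(x)^(9/2)


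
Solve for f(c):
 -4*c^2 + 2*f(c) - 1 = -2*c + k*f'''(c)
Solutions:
 f(c) = C1*exp(2^(1/3)*c*(1/k)^(1/3)) + C2*exp(2^(1/3)*c*(-1 + sqrt(3)*I)*(1/k)^(1/3)/2) + C3*exp(-2^(1/3)*c*(1 + sqrt(3)*I)*(1/k)^(1/3)/2) + 2*c^2 - c + 1/2


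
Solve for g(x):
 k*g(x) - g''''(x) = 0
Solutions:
 g(x) = C1*exp(-k^(1/4)*x) + C2*exp(k^(1/4)*x) + C3*exp(-I*k^(1/4)*x) + C4*exp(I*k^(1/4)*x)


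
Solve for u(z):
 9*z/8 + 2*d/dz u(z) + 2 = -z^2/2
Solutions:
 u(z) = C1 - z^3/12 - 9*z^2/32 - z


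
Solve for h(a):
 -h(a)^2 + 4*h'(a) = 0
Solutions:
 h(a) = -4/(C1 + a)


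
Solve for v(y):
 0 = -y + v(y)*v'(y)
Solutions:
 v(y) = -sqrt(C1 + y^2)
 v(y) = sqrt(C1 + y^2)


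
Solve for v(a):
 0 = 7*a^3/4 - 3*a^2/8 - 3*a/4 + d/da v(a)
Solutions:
 v(a) = C1 - 7*a^4/16 + a^3/8 + 3*a^2/8


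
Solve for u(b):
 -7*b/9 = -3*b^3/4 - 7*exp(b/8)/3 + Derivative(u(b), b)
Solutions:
 u(b) = C1 + 3*b^4/16 - 7*b^2/18 + 56*exp(b/8)/3


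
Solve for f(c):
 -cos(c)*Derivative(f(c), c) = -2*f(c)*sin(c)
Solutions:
 f(c) = C1/cos(c)^2


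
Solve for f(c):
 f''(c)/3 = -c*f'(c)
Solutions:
 f(c) = C1 + C2*erf(sqrt(6)*c/2)


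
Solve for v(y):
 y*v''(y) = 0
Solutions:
 v(y) = C1 + C2*y


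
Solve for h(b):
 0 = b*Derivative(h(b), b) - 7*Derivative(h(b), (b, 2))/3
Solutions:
 h(b) = C1 + C2*erfi(sqrt(42)*b/14)


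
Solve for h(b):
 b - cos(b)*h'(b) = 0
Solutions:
 h(b) = C1 + Integral(b/cos(b), b)


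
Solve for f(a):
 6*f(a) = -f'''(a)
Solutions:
 f(a) = C3*exp(-6^(1/3)*a) + (C1*sin(2^(1/3)*3^(5/6)*a/2) + C2*cos(2^(1/3)*3^(5/6)*a/2))*exp(6^(1/3)*a/2)


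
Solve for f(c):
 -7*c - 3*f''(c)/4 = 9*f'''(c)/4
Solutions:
 f(c) = C1 + C2*c + C3*exp(-c/3) - 14*c^3/9 + 14*c^2


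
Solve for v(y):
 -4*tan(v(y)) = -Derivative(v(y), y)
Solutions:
 v(y) = pi - asin(C1*exp(4*y))
 v(y) = asin(C1*exp(4*y))


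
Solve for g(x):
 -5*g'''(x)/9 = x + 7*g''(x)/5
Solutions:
 g(x) = C1 + C2*x + C3*exp(-63*x/25) - 5*x^3/42 + 125*x^2/882


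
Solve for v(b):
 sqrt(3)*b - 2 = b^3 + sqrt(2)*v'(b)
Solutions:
 v(b) = C1 - sqrt(2)*b^4/8 + sqrt(6)*b^2/4 - sqrt(2)*b


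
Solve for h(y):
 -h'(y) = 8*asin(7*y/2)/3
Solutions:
 h(y) = C1 - 8*y*asin(7*y/2)/3 - 8*sqrt(4 - 49*y^2)/21


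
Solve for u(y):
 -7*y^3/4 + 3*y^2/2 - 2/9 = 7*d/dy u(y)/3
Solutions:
 u(y) = C1 - 3*y^4/16 + 3*y^3/14 - 2*y/21


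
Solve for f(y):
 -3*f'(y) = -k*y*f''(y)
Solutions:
 f(y) = C1 + y^(((re(k) + 3)*re(k) + im(k)^2)/(re(k)^2 + im(k)^2))*(C2*sin(3*log(y)*Abs(im(k))/(re(k)^2 + im(k)^2)) + C3*cos(3*log(y)*im(k)/(re(k)^2 + im(k)^2)))


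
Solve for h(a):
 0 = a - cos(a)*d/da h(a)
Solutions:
 h(a) = C1 + Integral(a/cos(a), a)


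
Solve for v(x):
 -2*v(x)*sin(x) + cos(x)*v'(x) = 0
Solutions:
 v(x) = C1/cos(x)^2


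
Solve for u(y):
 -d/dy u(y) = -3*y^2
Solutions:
 u(y) = C1 + y^3


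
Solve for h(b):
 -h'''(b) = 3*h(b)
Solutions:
 h(b) = C3*exp(-3^(1/3)*b) + (C1*sin(3^(5/6)*b/2) + C2*cos(3^(5/6)*b/2))*exp(3^(1/3)*b/2)


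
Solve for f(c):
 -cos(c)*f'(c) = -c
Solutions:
 f(c) = C1 + Integral(c/cos(c), c)


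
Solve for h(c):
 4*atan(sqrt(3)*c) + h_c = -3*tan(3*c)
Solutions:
 h(c) = C1 - 4*c*atan(sqrt(3)*c) + 2*sqrt(3)*log(3*c^2 + 1)/3 + log(cos(3*c))


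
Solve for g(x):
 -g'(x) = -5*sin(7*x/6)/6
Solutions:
 g(x) = C1 - 5*cos(7*x/6)/7


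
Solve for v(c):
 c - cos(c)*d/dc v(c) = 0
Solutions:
 v(c) = C1 + Integral(c/cos(c), c)


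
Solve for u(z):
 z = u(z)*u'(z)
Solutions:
 u(z) = -sqrt(C1 + z^2)
 u(z) = sqrt(C1 + z^2)


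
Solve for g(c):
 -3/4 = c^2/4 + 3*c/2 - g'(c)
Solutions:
 g(c) = C1 + c^3/12 + 3*c^2/4 + 3*c/4


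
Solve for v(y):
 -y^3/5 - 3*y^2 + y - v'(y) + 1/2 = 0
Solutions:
 v(y) = C1 - y^4/20 - y^3 + y^2/2 + y/2


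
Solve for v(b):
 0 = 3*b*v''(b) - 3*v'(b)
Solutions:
 v(b) = C1 + C2*b^2


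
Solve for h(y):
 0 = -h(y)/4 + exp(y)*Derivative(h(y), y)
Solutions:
 h(y) = C1*exp(-exp(-y)/4)


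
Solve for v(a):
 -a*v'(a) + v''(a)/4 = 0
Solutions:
 v(a) = C1 + C2*erfi(sqrt(2)*a)


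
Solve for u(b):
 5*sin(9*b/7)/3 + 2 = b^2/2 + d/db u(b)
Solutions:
 u(b) = C1 - b^3/6 + 2*b - 35*cos(9*b/7)/27


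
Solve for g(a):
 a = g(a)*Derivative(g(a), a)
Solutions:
 g(a) = -sqrt(C1 + a^2)
 g(a) = sqrt(C1 + a^2)


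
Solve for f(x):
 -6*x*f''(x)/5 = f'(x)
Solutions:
 f(x) = C1 + C2*x^(1/6)


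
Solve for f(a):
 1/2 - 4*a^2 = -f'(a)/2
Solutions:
 f(a) = C1 + 8*a^3/3 - a


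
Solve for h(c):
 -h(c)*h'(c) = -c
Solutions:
 h(c) = -sqrt(C1 + c^2)
 h(c) = sqrt(C1 + c^2)


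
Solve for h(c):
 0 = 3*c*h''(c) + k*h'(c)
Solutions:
 h(c) = C1 + c^(1 - re(k)/3)*(C2*sin(log(c)*Abs(im(k))/3) + C3*cos(log(c)*im(k)/3))


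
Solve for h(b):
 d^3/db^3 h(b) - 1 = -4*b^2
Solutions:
 h(b) = C1 + C2*b + C3*b^2 - b^5/15 + b^3/6


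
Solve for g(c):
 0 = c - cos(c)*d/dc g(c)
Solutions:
 g(c) = C1 + Integral(c/cos(c), c)


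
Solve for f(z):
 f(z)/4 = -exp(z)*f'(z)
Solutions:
 f(z) = C1*exp(exp(-z)/4)


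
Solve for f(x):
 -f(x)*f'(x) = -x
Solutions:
 f(x) = -sqrt(C1 + x^2)
 f(x) = sqrt(C1 + x^2)


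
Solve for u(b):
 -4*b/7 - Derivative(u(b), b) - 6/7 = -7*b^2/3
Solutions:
 u(b) = C1 + 7*b^3/9 - 2*b^2/7 - 6*b/7


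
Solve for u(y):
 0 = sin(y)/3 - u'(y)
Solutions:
 u(y) = C1 - cos(y)/3


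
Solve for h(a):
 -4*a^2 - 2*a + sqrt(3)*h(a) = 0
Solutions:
 h(a) = 2*sqrt(3)*a*(2*a + 1)/3


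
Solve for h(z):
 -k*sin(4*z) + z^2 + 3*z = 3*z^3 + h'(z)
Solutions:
 h(z) = C1 + k*cos(4*z)/4 - 3*z^4/4 + z^3/3 + 3*z^2/2


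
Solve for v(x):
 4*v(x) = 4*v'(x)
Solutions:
 v(x) = C1*exp(x)


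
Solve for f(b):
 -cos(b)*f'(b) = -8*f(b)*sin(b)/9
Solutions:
 f(b) = C1/cos(b)^(8/9)


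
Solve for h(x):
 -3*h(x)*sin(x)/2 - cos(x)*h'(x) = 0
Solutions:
 h(x) = C1*cos(x)^(3/2)


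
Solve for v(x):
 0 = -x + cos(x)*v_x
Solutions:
 v(x) = C1 + Integral(x/cos(x), x)


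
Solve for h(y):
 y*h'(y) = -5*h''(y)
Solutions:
 h(y) = C1 + C2*erf(sqrt(10)*y/10)


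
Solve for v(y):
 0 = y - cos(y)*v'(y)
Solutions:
 v(y) = C1 + Integral(y/cos(y), y)


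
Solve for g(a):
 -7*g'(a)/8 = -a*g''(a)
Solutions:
 g(a) = C1 + C2*a^(15/8)


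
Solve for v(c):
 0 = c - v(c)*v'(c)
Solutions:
 v(c) = -sqrt(C1 + c^2)
 v(c) = sqrt(C1 + c^2)


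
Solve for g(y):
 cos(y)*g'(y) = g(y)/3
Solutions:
 g(y) = C1*(sin(y) + 1)^(1/6)/(sin(y) - 1)^(1/6)


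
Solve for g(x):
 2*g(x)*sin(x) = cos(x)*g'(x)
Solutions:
 g(x) = C1/cos(x)^2


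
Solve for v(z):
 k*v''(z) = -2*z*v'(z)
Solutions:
 v(z) = C1 + C2*sqrt(k)*erf(z*sqrt(1/k))


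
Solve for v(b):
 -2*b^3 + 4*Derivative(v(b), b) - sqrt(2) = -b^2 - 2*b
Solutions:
 v(b) = C1 + b^4/8 - b^3/12 - b^2/4 + sqrt(2)*b/4


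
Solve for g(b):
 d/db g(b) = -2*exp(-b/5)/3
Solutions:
 g(b) = C1 + 10*exp(-b/5)/3


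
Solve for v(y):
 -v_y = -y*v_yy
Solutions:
 v(y) = C1 + C2*y^2


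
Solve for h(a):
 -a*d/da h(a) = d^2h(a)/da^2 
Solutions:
 h(a) = C1 + C2*erf(sqrt(2)*a/2)


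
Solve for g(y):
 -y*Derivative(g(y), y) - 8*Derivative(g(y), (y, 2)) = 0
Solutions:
 g(y) = C1 + C2*erf(y/4)


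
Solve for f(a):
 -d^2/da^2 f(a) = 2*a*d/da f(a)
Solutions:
 f(a) = C1 + C2*erf(a)


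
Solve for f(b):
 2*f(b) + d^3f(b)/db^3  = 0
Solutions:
 f(b) = C3*exp(-2^(1/3)*b) + (C1*sin(2^(1/3)*sqrt(3)*b/2) + C2*cos(2^(1/3)*sqrt(3)*b/2))*exp(2^(1/3)*b/2)


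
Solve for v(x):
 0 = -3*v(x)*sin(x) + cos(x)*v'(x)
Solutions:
 v(x) = C1/cos(x)^3


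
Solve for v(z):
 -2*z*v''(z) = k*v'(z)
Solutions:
 v(z) = C1 + z^(1 - re(k)/2)*(C2*sin(log(z)*Abs(im(k))/2) + C3*cos(log(z)*im(k)/2))


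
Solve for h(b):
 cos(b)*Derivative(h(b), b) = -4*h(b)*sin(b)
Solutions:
 h(b) = C1*cos(b)^4


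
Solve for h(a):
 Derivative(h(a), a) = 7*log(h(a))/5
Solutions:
 li(h(a)) = C1 + 7*a/5


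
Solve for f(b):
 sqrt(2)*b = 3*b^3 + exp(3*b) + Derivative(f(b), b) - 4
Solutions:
 f(b) = C1 - 3*b^4/4 + sqrt(2)*b^2/2 + 4*b - exp(3*b)/3


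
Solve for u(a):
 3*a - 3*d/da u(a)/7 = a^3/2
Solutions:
 u(a) = C1 - 7*a^4/24 + 7*a^2/2


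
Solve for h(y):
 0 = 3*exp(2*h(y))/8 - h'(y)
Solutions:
 h(y) = log(-1/(C1 + 3*y))/2 + log(2)
 h(y) = log(-sqrt(-1/(C1 + 3*y))) + log(2)


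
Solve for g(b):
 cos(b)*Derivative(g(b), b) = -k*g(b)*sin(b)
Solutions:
 g(b) = C1*exp(k*log(cos(b)))


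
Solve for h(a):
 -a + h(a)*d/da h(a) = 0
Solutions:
 h(a) = -sqrt(C1 + a^2)
 h(a) = sqrt(C1 + a^2)


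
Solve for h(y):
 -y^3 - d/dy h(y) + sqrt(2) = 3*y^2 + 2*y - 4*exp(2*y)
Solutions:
 h(y) = C1 - y^4/4 - y^3 - y^2 + sqrt(2)*y + 2*exp(2*y)


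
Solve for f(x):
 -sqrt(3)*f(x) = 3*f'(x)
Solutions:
 f(x) = C1*exp(-sqrt(3)*x/3)


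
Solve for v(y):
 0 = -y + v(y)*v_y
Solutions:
 v(y) = -sqrt(C1 + y^2)
 v(y) = sqrt(C1 + y^2)


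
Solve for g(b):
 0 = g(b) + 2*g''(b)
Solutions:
 g(b) = C1*sin(sqrt(2)*b/2) + C2*cos(sqrt(2)*b/2)


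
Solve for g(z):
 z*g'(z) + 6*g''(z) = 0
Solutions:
 g(z) = C1 + C2*erf(sqrt(3)*z/6)


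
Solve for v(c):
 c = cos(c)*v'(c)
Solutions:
 v(c) = C1 + Integral(c/cos(c), c)


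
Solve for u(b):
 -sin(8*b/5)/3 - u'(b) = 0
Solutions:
 u(b) = C1 + 5*cos(8*b/5)/24


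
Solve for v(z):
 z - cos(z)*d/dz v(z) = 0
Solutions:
 v(z) = C1 + Integral(z/cos(z), z)


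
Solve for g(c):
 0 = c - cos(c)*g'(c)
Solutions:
 g(c) = C1 + Integral(c/cos(c), c)


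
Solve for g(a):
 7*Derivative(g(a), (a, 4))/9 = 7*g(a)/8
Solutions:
 g(a) = C1*exp(-2^(1/4)*sqrt(3)*a/2) + C2*exp(2^(1/4)*sqrt(3)*a/2) + C3*sin(2^(1/4)*sqrt(3)*a/2) + C4*cos(2^(1/4)*sqrt(3)*a/2)


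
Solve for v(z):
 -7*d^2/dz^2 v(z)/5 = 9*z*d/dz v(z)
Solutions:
 v(z) = C1 + C2*erf(3*sqrt(70)*z/14)


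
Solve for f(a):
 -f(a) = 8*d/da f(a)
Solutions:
 f(a) = C1*exp(-a/8)


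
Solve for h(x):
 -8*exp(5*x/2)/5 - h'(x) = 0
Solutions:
 h(x) = C1 - 16*exp(5*x/2)/25


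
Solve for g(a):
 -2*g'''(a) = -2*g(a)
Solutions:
 g(a) = C3*exp(a) + (C1*sin(sqrt(3)*a/2) + C2*cos(sqrt(3)*a/2))*exp(-a/2)


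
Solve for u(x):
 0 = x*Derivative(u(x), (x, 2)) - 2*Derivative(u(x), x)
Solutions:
 u(x) = C1 + C2*x^3


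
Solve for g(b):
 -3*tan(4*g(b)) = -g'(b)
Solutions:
 g(b) = -asin(C1*exp(12*b))/4 + pi/4
 g(b) = asin(C1*exp(12*b))/4


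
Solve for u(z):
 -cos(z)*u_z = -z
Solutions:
 u(z) = C1 + Integral(z/cos(z), z)


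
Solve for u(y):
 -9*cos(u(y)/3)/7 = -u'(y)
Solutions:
 -9*y/7 - 3*log(sin(u(y)/3) - 1)/2 + 3*log(sin(u(y)/3) + 1)/2 = C1


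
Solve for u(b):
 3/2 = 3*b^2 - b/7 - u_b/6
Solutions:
 u(b) = C1 + 6*b^3 - 3*b^2/7 - 9*b


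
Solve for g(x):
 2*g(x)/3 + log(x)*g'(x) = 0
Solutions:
 g(x) = C1*exp(-2*li(x)/3)


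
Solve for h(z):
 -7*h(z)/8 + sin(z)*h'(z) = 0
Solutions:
 h(z) = C1*(cos(z) - 1)^(7/16)/(cos(z) + 1)^(7/16)


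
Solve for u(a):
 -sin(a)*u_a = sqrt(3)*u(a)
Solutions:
 u(a) = C1*(cos(a) + 1)^(sqrt(3)/2)/(cos(a) - 1)^(sqrt(3)/2)


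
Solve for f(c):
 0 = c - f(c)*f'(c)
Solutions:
 f(c) = -sqrt(C1 + c^2)
 f(c) = sqrt(C1 + c^2)


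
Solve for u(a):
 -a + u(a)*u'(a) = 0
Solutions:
 u(a) = -sqrt(C1 + a^2)
 u(a) = sqrt(C1 + a^2)


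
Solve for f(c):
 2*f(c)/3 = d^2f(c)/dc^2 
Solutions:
 f(c) = C1*exp(-sqrt(6)*c/3) + C2*exp(sqrt(6)*c/3)


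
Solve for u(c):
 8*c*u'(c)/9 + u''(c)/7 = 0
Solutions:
 u(c) = C1 + C2*erf(2*sqrt(7)*c/3)


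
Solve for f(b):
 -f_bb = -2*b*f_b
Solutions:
 f(b) = C1 + C2*erfi(b)


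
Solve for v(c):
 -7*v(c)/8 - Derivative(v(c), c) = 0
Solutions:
 v(c) = C1*exp(-7*c/8)


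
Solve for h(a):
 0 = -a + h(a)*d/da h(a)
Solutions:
 h(a) = -sqrt(C1 + a^2)
 h(a) = sqrt(C1 + a^2)


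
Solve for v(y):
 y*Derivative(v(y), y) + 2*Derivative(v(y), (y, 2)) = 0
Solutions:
 v(y) = C1 + C2*erf(y/2)


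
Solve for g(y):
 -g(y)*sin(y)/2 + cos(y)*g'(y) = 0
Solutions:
 g(y) = C1/sqrt(cos(y))


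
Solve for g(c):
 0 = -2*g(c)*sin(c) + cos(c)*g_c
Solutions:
 g(c) = C1/cos(c)^2


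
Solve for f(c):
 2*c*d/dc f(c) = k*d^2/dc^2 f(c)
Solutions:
 f(c) = C1 + C2*erf(c*sqrt(-1/k))/sqrt(-1/k)


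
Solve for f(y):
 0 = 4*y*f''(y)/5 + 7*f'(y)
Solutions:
 f(y) = C1 + C2/y^(31/4)


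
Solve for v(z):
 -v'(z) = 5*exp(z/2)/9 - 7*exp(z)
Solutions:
 v(z) = C1 - 10*exp(z/2)/9 + 7*exp(z)


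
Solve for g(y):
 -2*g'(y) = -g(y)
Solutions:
 g(y) = C1*exp(y/2)


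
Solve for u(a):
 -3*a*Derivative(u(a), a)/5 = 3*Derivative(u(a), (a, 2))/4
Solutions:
 u(a) = C1 + C2*erf(sqrt(10)*a/5)


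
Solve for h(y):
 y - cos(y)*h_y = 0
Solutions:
 h(y) = C1 + Integral(y/cos(y), y)


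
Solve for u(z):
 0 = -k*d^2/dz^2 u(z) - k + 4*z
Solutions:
 u(z) = C1 + C2*z - z^2/2 + 2*z^3/(3*k)


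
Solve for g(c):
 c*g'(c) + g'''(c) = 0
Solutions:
 g(c) = C1 + Integral(C2*airyai(-c) + C3*airybi(-c), c)


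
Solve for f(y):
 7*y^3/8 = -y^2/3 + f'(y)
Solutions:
 f(y) = C1 + 7*y^4/32 + y^3/9


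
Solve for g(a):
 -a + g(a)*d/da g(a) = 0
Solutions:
 g(a) = -sqrt(C1 + a^2)
 g(a) = sqrt(C1 + a^2)


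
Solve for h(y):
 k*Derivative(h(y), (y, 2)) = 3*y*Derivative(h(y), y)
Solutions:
 h(y) = C1 + C2*erf(sqrt(6)*y*sqrt(-1/k)/2)/sqrt(-1/k)


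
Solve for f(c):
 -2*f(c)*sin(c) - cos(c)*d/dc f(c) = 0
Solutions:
 f(c) = C1*cos(c)^2


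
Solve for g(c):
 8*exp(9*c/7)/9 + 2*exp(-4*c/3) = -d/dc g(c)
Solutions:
 g(c) = C1 - 56*exp(9*c/7)/81 + 3*exp(-4*c/3)/2


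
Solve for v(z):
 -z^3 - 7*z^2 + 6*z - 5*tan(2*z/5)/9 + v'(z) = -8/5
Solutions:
 v(z) = C1 + z^4/4 + 7*z^3/3 - 3*z^2 - 8*z/5 - 25*log(cos(2*z/5))/18


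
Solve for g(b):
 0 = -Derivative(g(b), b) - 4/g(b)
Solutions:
 g(b) = -sqrt(C1 - 8*b)
 g(b) = sqrt(C1 - 8*b)


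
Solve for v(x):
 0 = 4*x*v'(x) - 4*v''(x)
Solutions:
 v(x) = C1 + C2*erfi(sqrt(2)*x/2)


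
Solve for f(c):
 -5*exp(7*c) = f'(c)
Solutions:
 f(c) = C1 - 5*exp(7*c)/7


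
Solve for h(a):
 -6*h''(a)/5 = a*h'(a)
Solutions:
 h(a) = C1 + C2*erf(sqrt(15)*a/6)


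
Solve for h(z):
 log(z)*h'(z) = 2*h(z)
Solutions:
 h(z) = C1*exp(2*li(z))


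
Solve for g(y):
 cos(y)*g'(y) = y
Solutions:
 g(y) = C1 + Integral(y/cos(y), y)


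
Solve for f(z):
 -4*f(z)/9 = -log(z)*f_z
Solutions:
 f(z) = C1*exp(4*li(z)/9)


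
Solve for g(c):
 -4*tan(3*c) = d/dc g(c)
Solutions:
 g(c) = C1 + 4*log(cos(3*c))/3


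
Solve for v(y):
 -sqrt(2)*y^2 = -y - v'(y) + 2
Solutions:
 v(y) = C1 + sqrt(2)*y^3/3 - y^2/2 + 2*y


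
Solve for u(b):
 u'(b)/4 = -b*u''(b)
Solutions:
 u(b) = C1 + C2*b^(3/4)


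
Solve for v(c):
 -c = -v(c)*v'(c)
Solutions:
 v(c) = -sqrt(C1 + c^2)
 v(c) = sqrt(C1 + c^2)


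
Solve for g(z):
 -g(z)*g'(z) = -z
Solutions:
 g(z) = -sqrt(C1 + z^2)
 g(z) = sqrt(C1 + z^2)


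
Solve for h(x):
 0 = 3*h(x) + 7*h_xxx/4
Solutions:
 h(x) = C3*exp(x*(-12^(1/3)*7^(2/3) + 3*14^(2/3)*3^(1/3))/28)*sin(14^(2/3)*3^(5/6)*x/14) + C4*exp(x*(-12^(1/3)*7^(2/3) + 3*14^(2/3)*3^(1/3))/28)*cos(14^(2/3)*3^(5/6)*x/14) + C5*exp(-x*(12^(1/3)*7^(2/3) + 3*14^(2/3)*3^(1/3))/28) + (C1*sin(14^(2/3)*3^(5/6)*x/14) + C2*cos(14^(2/3)*3^(5/6)*x/14))*exp(12^(1/3)*7^(2/3)*x/14)


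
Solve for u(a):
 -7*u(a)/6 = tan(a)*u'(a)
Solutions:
 u(a) = C1/sin(a)^(7/6)


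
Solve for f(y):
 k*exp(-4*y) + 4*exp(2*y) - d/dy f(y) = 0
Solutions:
 f(y) = C1 - k*exp(-4*y)/4 + 2*exp(2*y)


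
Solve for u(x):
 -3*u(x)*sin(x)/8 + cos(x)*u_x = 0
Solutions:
 u(x) = C1/cos(x)^(3/8)


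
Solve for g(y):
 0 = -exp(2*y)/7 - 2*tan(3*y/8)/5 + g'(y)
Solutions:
 g(y) = C1 + exp(2*y)/14 - 16*log(cos(3*y/8))/15


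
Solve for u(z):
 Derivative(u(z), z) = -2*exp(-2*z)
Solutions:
 u(z) = C1 + exp(-2*z)


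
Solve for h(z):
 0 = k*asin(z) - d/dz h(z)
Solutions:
 h(z) = C1 + k*(z*asin(z) + sqrt(1 - z^2))


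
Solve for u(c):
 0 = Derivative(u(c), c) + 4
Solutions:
 u(c) = C1 - 4*c


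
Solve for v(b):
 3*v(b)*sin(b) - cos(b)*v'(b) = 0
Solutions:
 v(b) = C1/cos(b)^3


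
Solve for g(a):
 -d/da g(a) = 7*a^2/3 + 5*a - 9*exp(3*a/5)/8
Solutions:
 g(a) = C1 - 7*a^3/9 - 5*a^2/2 + 15*exp(3*a/5)/8


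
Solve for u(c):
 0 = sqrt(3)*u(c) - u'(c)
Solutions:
 u(c) = C1*exp(sqrt(3)*c)


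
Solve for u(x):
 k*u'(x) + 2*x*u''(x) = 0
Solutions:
 u(x) = C1 + x^(1 - re(k)/2)*(C2*sin(log(x)*Abs(im(k))/2) + C3*cos(log(x)*im(k)/2))


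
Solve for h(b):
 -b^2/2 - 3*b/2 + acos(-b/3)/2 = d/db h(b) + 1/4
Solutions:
 h(b) = C1 - b^3/6 - 3*b^2/4 + b*acos(-b/3)/2 - b/4 + sqrt(9 - b^2)/2


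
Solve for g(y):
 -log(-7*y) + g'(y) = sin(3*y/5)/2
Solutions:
 g(y) = C1 + y*log(-y) - y + y*log(7) - 5*cos(3*y/5)/6


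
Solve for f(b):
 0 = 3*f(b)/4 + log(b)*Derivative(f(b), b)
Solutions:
 f(b) = C1*exp(-3*li(b)/4)


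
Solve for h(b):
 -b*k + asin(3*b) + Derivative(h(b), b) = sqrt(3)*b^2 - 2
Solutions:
 h(b) = C1 + sqrt(3)*b^3/3 + b^2*k/2 - b*asin(3*b) - 2*b - sqrt(1 - 9*b^2)/3


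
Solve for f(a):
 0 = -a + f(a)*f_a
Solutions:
 f(a) = -sqrt(C1 + a^2)
 f(a) = sqrt(C1 + a^2)


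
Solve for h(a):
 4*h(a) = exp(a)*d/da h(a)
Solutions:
 h(a) = C1*exp(-4*exp(-a))


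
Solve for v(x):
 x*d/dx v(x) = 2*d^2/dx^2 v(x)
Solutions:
 v(x) = C1 + C2*erfi(x/2)


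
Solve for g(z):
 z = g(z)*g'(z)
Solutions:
 g(z) = -sqrt(C1 + z^2)
 g(z) = sqrt(C1 + z^2)


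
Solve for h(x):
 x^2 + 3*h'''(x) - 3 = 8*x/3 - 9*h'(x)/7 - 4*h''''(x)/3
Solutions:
 h(x) = C1 + C2*exp(3*x*(-14 + 7*7^(1/3)/(4*sqrt(11) + 15)^(1/3) + 7^(2/3)*(4*sqrt(11) + 15)^(1/3))/56)*sin(3*sqrt(3)*7^(1/3)*x*(-7^(1/3)*(4*sqrt(11) + 15)^(1/3) + 7/(4*sqrt(11) + 15)^(1/3))/56) + C3*exp(3*x*(-14 + 7*7^(1/3)/(4*sqrt(11) + 15)^(1/3) + 7^(2/3)*(4*sqrt(11) + 15)^(1/3))/56)*cos(3*sqrt(3)*7^(1/3)*x*(-7^(1/3)*(4*sqrt(11) + 15)^(1/3) + 7/(4*sqrt(11) + 15)^(1/3))/56) + C4*exp(-3*x*(7*7^(1/3)/(4*sqrt(11) + 15)^(1/3) + 7 + 7^(2/3)*(4*sqrt(11) + 15)^(1/3))/28) - 7*x^3/27 + 28*x^2/27 + 161*x/27


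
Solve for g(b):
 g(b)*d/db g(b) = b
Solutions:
 g(b) = -sqrt(C1 + b^2)
 g(b) = sqrt(C1 + b^2)


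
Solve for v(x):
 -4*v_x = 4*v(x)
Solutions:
 v(x) = C1*exp(-x)


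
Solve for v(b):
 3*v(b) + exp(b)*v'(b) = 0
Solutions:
 v(b) = C1*exp(3*exp(-b))


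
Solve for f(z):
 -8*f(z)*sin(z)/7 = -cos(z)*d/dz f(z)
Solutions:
 f(z) = C1/cos(z)^(8/7)


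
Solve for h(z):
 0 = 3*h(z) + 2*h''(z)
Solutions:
 h(z) = C1*sin(sqrt(6)*z/2) + C2*cos(sqrt(6)*z/2)


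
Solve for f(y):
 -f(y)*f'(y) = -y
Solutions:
 f(y) = -sqrt(C1 + y^2)
 f(y) = sqrt(C1 + y^2)


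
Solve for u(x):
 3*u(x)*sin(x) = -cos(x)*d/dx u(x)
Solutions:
 u(x) = C1*cos(x)^3


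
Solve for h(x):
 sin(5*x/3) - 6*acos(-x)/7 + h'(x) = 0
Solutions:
 h(x) = C1 + 6*x*acos(-x)/7 + 6*sqrt(1 - x^2)/7 + 3*cos(5*x/3)/5


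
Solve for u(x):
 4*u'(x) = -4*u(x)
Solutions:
 u(x) = C1*exp(-x)


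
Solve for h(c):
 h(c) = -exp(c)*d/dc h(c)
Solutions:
 h(c) = C1*exp(exp(-c))


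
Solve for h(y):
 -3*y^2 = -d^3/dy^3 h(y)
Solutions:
 h(y) = C1 + C2*y + C3*y^2 + y^5/20


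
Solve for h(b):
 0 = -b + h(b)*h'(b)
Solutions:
 h(b) = -sqrt(C1 + b^2)
 h(b) = sqrt(C1 + b^2)


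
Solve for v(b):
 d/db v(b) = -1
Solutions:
 v(b) = C1 - b


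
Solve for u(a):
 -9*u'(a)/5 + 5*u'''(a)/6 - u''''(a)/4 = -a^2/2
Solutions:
 u(a) = C1 + C2*exp(a*(250*2^(2/3)*5^(1/3)/(81*sqrt(1561) + 4061)^(1/3) + 2^(1/3)*5^(2/3)*(81*sqrt(1561) + 4061)^(1/3) + 100)/90)*sin(10^(1/3)*sqrt(3)*a*(-5^(1/3)*(81*sqrt(1561) + 4061)^(1/3) + 250*2^(1/3)/(81*sqrt(1561) + 4061)^(1/3))/90) + C3*exp(a*(250*2^(2/3)*5^(1/3)/(81*sqrt(1561) + 4061)^(1/3) + 2^(1/3)*5^(2/3)*(81*sqrt(1561) + 4061)^(1/3) + 100)/90)*cos(10^(1/3)*sqrt(3)*a*(-5^(1/3)*(81*sqrt(1561) + 4061)^(1/3) + 250*2^(1/3)/(81*sqrt(1561) + 4061)^(1/3))/90) + C4*exp(a*(-2^(1/3)*5^(2/3)*(81*sqrt(1561) + 4061)^(1/3) - 250*2^(2/3)*5^(1/3)/(81*sqrt(1561) + 4061)^(1/3) + 50)/45) + 5*a^3/54 + 125*a/486


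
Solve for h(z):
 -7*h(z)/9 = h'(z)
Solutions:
 h(z) = C1*exp(-7*z/9)


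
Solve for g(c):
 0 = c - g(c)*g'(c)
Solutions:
 g(c) = -sqrt(C1 + c^2)
 g(c) = sqrt(C1 + c^2)


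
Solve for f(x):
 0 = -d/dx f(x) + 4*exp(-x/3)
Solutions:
 f(x) = C1 - 12*exp(-x/3)


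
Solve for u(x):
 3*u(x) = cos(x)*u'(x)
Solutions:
 u(x) = C1*(sin(x) + 1)^(3/2)/(sin(x) - 1)^(3/2)


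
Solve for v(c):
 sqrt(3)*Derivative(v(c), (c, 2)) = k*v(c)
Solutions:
 v(c) = C1*exp(-3^(3/4)*c*sqrt(k)/3) + C2*exp(3^(3/4)*c*sqrt(k)/3)


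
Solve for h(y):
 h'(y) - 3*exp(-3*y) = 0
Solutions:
 h(y) = C1 - exp(-3*y)


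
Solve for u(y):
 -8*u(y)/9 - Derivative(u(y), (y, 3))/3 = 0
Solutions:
 u(y) = C3*exp(-2*3^(2/3)*y/3) + (C1*sin(3^(1/6)*y) + C2*cos(3^(1/6)*y))*exp(3^(2/3)*y/3)


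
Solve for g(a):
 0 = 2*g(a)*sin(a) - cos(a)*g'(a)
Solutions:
 g(a) = C1/cos(a)^2


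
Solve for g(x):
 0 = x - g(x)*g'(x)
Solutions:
 g(x) = -sqrt(C1 + x^2)
 g(x) = sqrt(C1 + x^2)


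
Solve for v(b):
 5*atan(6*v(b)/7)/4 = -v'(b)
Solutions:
 Integral(1/atan(6*_y/7), (_y, v(b))) = C1 - 5*b/4


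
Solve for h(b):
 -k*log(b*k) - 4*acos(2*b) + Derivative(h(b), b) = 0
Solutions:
 h(b) = C1 + b*k*(log(b*k) - 1) + 4*b*acos(2*b) - 2*sqrt(1 - 4*b^2)


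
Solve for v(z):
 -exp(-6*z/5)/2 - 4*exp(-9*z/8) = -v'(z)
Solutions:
 v(z) = C1 - 5*exp(-6*z/5)/12 - 32*exp(-9*z/8)/9


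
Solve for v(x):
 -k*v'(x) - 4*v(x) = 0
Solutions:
 v(x) = C1*exp(-4*x/k)


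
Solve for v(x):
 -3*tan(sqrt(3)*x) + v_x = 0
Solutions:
 v(x) = C1 - sqrt(3)*log(cos(sqrt(3)*x))


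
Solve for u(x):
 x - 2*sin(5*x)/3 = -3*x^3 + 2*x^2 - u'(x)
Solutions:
 u(x) = C1 - 3*x^4/4 + 2*x^3/3 - x^2/2 - 2*cos(5*x)/15


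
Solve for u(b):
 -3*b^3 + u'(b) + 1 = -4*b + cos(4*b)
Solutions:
 u(b) = C1 + 3*b^4/4 - 2*b^2 - b + sin(4*b)/4


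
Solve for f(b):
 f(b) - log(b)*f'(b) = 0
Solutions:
 f(b) = C1*exp(li(b))


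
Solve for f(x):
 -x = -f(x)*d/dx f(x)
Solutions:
 f(x) = -sqrt(C1 + x^2)
 f(x) = sqrt(C1 + x^2)


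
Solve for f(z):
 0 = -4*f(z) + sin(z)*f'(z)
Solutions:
 f(z) = C1*(cos(z)^2 - 2*cos(z) + 1)/(cos(z)^2 + 2*cos(z) + 1)


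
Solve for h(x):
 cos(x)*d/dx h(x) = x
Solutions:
 h(x) = C1 + Integral(x/cos(x), x)


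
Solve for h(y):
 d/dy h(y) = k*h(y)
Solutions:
 h(y) = C1*exp(k*y)


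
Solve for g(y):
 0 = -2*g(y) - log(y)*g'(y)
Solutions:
 g(y) = C1*exp(-2*li(y))


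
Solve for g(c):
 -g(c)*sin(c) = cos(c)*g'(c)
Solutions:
 g(c) = C1*cos(c)


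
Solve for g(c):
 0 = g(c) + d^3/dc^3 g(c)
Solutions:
 g(c) = C3*exp(-c) + (C1*sin(sqrt(3)*c/2) + C2*cos(sqrt(3)*c/2))*exp(c/2)


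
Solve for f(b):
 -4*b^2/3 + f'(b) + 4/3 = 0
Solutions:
 f(b) = C1 + 4*b^3/9 - 4*b/3


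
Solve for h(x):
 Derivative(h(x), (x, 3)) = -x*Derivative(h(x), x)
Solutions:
 h(x) = C1 + Integral(C2*airyai(-x) + C3*airybi(-x), x)


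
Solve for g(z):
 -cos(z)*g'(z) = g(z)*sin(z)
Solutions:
 g(z) = C1*cos(z)


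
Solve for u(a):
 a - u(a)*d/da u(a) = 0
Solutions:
 u(a) = -sqrt(C1 + a^2)
 u(a) = sqrt(C1 + a^2)


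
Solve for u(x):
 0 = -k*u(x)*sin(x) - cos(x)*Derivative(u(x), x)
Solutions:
 u(x) = C1*exp(k*log(cos(x)))


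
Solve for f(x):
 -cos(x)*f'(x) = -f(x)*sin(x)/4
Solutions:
 f(x) = C1/cos(x)^(1/4)


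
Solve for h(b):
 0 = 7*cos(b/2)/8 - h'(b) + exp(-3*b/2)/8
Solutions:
 h(b) = C1 + 7*sin(b/2)/4 - exp(-3*b/2)/12


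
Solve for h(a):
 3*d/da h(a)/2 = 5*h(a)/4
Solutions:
 h(a) = C1*exp(5*a/6)


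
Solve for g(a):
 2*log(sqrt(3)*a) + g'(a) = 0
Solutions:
 g(a) = C1 - 2*a*log(a) - a*log(3) + 2*a


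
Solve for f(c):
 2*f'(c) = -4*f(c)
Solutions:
 f(c) = C1*exp(-2*c)


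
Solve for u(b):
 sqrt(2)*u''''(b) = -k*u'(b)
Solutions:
 u(b) = C1 + C2*exp(2^(5/6)*b*(-k)^(1/3)/2) + C3*exp(2^(5/6)*b*(-k)^(1/3)*(-1 + sqrt(3)*I)/4) + C4*exp(-2^(5/6)*b*(-k)^(1/3)*(1 + sqrt(3)*I)/4)


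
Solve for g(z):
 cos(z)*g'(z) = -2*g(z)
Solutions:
 g(z) = C1*(sin(z) - 1)/(sin(z) + 1)


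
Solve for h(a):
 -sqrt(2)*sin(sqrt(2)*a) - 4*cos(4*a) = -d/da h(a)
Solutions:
 h(a) = C1 + sin(4*a) - cos(sqrt(2)*a)


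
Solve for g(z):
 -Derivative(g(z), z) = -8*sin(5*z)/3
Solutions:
 g(z) = C1 - 8*cos(5*z)/15


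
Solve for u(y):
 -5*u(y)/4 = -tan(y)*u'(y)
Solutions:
 u(y) = C1*sin(y)^(5/4)


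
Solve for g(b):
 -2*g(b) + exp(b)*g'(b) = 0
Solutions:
 g(b) = C1*exp(-2*exp(-b))


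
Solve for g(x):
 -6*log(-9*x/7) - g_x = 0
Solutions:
 g(x) = C1 - 6*x*log(-x) + 6*x*(-2*log(3) + 1 + log(7))


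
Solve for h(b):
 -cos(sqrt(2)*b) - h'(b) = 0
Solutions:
 h(b) = C1 - sqrt(2)*sin(sqrt(2)*b)/2


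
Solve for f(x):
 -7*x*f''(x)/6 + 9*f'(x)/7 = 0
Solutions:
 f(x) = C1 + C2*x^(103/49)


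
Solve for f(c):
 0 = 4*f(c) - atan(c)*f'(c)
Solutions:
 f(c) = C1*exp(4*Integral(1/atan(c), c))


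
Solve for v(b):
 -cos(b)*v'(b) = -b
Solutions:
 v(b) = C1 + Integral(b/cos(b), b)


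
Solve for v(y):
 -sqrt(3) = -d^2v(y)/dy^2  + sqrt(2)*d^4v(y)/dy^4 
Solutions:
 v(y) = C1 + C2*y + C3*exp(-2^(3/4)*y/2) + C4*exp(2^(3/4)*y/2) + sqrt(3)*y^2/2


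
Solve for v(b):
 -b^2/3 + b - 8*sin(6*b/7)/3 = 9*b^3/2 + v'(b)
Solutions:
 v(b) = C1 - 9*b^4/8 - b^3/9 + b^2/2 + 28*cos(6*b/7)/9


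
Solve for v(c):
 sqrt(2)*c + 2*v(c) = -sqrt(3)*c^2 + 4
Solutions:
 v(c) = -sqrt(3)*c^2/2 - sqrt(2)*c/2 + 2


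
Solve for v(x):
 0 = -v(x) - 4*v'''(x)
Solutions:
 v(x) = C3*exp(-2^(1/3)*x/2) + (C1*sin(2^(1/3)*sqrt(3)*x/4) + C2*cos(2^(1/3)*sqrt(3)*x/4))*exp(2^(1/3)*x/4)


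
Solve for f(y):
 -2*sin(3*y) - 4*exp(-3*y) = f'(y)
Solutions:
 f(y) = C1 + 2*cos(3*y)/3 + 4*exp(-3*y)/3


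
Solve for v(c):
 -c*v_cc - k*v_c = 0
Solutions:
 v(c) = C1 + c^(1 - re(k))*(C2*sin(log(c)*Abs(im(k))) + C3*cos(log(c)*im(k)))


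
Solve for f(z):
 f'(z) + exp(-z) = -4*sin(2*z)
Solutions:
 f(z) = C1 + 2*cos(2*z) + exp(-z)


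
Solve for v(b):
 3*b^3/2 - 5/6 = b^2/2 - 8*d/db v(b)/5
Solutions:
 v(b) = C1 - 15*b^4/64 + 5*b^3/48 + 25*b/48


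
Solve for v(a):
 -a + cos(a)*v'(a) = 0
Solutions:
 v(a) = C1 + Integral(a/cos(a), a)


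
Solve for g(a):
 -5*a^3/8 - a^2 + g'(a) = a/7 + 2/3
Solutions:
 g(a) = C1 + 5*a^4/32 + a^3/3 + a^2/14 + 2*a/3


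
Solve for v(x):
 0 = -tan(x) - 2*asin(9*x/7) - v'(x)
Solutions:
 v(x) = C1 - 2*x*asin(9*x/7) - 2*sqrt(49 - 81*x^2)/9 + log(cos(x))


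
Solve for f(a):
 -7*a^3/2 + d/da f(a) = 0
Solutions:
 f(a) = C1 + 7*a^4/8


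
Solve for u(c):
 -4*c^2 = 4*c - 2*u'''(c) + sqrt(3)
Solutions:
 u(c) = C1 + C2*c + C3*c^2 + c^5/30 + c^4/12 + sqrt(3)*c^3/12


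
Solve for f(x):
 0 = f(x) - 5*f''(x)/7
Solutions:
 f(x) = C1*exp(-sqrt(35)*x/5) + C2*exp(sqrt(35)*x/5)


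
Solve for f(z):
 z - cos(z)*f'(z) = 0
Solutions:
 f(z) = C1 + Integral(z/cos(z), z)


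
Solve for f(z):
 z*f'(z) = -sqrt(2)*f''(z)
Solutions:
 f(z) = C1 + C2*erf(2^(1/4)*z/2)


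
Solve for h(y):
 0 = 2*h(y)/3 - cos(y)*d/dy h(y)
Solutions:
 h(y) = C1*(sin(y) + 1)^(1/3)/(sin(y) - 1)^(1/3)


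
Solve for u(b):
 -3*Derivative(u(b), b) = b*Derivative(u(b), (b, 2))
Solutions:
 u(b) = C1 + C2/b^2


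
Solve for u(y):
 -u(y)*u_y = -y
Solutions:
 u(y) = -sqrt(C1 + y^2)
 u(y) = sqrt(C1 + y^2)


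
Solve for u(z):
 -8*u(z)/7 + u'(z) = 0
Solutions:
 u(z) = C1*exp(8*z/7)


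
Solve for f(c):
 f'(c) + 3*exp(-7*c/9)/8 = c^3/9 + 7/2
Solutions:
 f(c) = C1 + c^4/36 + 7*c/2 + 27*exp(-7*c/9)/56


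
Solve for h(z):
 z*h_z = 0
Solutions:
 h(z) = C1


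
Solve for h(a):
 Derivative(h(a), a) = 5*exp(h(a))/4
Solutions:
 h(a) = log(-1/(C1 + 5*a)) + 2*log(2)


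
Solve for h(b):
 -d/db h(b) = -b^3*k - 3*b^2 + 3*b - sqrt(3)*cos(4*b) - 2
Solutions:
 h(b) = C1 + b^4*k/4 + b^3 - 3*b^2/2 + 2*b + sqrt(3)*sin(4*b)/4


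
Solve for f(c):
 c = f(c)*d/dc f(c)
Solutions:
 f(c) = -sqrt(C1 + c^2)
 f(c) = sqrt(C1 + c^2)


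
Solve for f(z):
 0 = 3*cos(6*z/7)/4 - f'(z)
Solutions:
 f(z) = C1 + 7*sin(6*z/7)/8


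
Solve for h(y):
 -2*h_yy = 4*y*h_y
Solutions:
 h(y) = C1 + C2*erf(y)


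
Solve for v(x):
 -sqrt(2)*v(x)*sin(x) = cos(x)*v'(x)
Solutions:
 v(x) = C1*cos(x)^(sqrt(2))


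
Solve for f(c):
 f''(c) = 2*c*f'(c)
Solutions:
 f(c) = C1 + C2*erfi(c)


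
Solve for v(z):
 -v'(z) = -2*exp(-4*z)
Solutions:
 v(z) = C1 - exp(-4*z)/2


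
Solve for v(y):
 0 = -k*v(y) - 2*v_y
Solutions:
 v(y) = C1*exp(-k*y/2)


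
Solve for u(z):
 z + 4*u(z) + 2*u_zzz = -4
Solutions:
 u(z) = C3*exp(-2^(1/3)*z) - z/4 + (C1*sin(2^(1/3)*sqrt(3)*z/2) + C2*cos(2^(1/3)*sqrt(3)*z/2))*exp(2^(1/3)*z/2) - 1


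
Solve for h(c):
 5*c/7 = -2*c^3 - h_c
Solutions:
 h(c) = C1 - c^4/2 - 5*c^2/14


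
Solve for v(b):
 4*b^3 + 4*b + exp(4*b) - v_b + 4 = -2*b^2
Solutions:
 v(b) = C1 + b^4 + 2*b^3/3 + 2*b^2 + 4*b + exp(4*b)/4


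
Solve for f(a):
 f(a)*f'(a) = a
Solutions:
 f(a) = -sqrt(C1 + a^2)
 f(a) = sqrt(C1 + a^2)


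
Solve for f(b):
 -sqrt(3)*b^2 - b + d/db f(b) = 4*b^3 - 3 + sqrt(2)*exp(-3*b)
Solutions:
 f(b) = C1 + b^4 + sqrt(3)*b^3/3 + b^2/2 - 3*b - sqrt(2)*exp(-3*b)/3


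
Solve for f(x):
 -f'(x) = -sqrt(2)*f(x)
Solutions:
 f(x) = C1*exp(sqrt(2)*x)


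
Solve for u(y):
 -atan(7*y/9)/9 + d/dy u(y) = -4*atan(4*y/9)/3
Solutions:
 u(y) = C1 - 4*y*atan(4*y/9)/3 + y*atan(7*y/9)/9 + 3*log(16*y^2 + 81)/2 - log(49*y^2 + 81)/14


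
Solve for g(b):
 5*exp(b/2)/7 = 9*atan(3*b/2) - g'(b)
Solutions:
 g(b) = C1 + 9*b*atan(3*b/2) - 10*exp(b/2)/7 - 3*log(9*b^2 + 4)
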